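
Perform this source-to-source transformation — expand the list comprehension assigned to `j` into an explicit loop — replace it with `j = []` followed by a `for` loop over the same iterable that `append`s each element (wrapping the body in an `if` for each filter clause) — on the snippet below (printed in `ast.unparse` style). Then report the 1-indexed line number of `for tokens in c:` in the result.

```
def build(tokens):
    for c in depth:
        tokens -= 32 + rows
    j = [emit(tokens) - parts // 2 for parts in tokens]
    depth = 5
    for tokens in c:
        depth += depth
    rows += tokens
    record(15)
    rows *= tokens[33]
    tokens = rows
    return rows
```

Transformed code:
def build(tokens):
    for c in depth:
        tokens -= 32 + rows
    j = []
    for parts in tokens:
        j.append(emit(tokens) - parts // 2)
    depth = 5
    for tokens in c:
        depth += depth
    rows += tokens
    record(15)
    rows *= tokens[33]
    tokens = rows
    return rows

8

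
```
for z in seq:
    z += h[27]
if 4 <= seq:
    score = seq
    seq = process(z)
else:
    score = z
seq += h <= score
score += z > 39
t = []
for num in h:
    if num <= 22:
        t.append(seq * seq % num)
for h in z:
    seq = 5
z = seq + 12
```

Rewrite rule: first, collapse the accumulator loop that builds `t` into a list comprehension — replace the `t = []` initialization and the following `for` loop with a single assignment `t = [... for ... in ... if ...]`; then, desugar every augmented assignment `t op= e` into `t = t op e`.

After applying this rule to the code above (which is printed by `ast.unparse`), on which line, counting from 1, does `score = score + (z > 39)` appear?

9

Transformed code:
for z in seq:
    z = z + h[27]
if 4 <= seq:
    score = seq
    seq = process(z)
else:
    score = z
seq = seq + (h <= score)
score = score + (z > 39)
t = [seq * seq % num for num in h if num <= 22]
for h in z:
    seq = 5
z = seq + 12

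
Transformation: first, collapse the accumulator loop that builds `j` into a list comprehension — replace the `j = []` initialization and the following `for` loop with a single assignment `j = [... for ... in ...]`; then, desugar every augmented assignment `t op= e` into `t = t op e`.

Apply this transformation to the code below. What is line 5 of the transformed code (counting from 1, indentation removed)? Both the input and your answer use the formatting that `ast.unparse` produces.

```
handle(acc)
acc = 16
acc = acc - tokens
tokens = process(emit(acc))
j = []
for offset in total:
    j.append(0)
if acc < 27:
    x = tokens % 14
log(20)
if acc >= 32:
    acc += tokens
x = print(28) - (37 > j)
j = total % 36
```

j = [0 for offset in total]

Transformed code:
handle(acc)
acc = 16
acc = acc - tokens
tokens = process(emit(acc))
j = [0 for offset in total]
if acc < 27:
    x = tokens % 14
log(20)
if acc >= 32:
    acc = acc + tokens
x = print(28) - (37 > j)
j = total % 36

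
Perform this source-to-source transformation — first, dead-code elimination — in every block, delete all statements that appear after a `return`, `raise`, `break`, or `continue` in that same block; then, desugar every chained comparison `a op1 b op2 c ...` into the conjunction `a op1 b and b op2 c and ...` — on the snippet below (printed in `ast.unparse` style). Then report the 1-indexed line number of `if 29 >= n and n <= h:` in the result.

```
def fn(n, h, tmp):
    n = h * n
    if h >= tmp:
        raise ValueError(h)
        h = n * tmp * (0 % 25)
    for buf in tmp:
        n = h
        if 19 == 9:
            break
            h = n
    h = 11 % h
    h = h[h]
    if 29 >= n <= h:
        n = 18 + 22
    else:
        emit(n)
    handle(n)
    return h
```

Transformed code:
def fn(n, h, tmp):
    n = h * n
    if h >= tmp:
        raise ValueError(h)
    for buf in tmp:
        n = h
        if 19 == 9:
            break
    h = 11 % h
    h = h[h]
    if 29 >= n and n <= h:
        n = 18 + 22
    else:
        emit(n)
    handle(n)
    return h

11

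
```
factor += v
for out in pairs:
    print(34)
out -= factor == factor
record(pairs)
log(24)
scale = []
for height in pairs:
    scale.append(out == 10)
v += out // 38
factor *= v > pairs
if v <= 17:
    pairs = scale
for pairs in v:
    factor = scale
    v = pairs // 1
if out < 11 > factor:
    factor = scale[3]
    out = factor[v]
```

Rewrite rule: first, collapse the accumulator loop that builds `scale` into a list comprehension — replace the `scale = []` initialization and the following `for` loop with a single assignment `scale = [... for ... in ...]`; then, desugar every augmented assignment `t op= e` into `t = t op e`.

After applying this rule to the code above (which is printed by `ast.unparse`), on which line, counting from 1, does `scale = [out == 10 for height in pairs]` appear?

Transformed code:
factor = factor + v
for out in pairs:
    print(34)
out = out - (factor == factor)
record(pairs)
log(24)
scale = [out == 10 for height in pairs]
v = v + out // 38
factor = factor * (v > pairs)
if v <= 17:
    pairs = scale
for pairs in v:
    factor = scale
    v = pairs // 1
if out < 11 > factor:
    factor = scale[3]
    out = factor[v]

7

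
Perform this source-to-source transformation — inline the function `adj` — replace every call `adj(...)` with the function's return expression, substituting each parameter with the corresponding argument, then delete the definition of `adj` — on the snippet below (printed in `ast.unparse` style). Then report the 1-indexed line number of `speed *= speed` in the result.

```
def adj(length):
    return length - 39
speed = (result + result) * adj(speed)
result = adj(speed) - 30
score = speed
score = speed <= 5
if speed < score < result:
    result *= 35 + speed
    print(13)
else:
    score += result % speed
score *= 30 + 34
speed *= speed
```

11

Transformed code:
speed = (result + result) * (speed - 39)
result = speed - 39 - 30
score = speed
score = speed <= 5
if speed < score < result:
    result *= 35 + speed
    print(13)
else:
    score += result % speed
score *= 30 + 34
speed *= speed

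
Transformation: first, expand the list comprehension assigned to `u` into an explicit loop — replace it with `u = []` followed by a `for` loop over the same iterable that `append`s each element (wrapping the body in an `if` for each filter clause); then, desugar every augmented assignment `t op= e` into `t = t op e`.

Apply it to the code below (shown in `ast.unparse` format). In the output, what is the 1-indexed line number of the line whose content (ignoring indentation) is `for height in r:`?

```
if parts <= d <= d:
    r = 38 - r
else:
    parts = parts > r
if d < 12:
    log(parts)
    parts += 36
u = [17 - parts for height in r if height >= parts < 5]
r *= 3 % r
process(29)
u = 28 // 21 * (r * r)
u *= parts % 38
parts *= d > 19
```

9

Transformed code:
if parts <= d <= d:
    r = 38 - r
else:
    parts = parts > r
if d < 12:
    log(parts)
    parts = parts + 36
u = []
for height in r:
    if height >= parts < 5:
        u.append(17 - parts)
r = r * (3 % r)
process(29)
u = 28 // 21 * (r * r)
u = u * (parts % 38)
parts = parts * (d > 19)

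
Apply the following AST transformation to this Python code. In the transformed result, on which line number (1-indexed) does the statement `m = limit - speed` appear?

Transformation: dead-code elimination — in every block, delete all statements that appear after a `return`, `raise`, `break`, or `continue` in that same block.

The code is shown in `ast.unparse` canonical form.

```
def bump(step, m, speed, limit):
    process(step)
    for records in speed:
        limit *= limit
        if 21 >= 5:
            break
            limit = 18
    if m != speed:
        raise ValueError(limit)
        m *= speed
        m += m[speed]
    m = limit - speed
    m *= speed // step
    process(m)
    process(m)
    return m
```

Transformed code:
def bump(step, m, speed, limit):
    process(step)
    for records in speed:
        limit *= limit
        if 21 >= 5:
            break
    if m != speed:
        raise ValueError(limit)
    m = limit - speed
    m *= speed // step
    process(m)
    process(m)
    return m

9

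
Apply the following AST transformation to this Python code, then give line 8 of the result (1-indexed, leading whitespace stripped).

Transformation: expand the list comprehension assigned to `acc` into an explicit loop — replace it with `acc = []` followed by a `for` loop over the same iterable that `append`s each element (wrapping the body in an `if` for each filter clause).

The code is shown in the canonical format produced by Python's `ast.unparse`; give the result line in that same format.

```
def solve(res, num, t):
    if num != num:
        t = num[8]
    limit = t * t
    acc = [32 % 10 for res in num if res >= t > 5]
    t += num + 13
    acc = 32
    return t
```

acc.append(32 % 10)

Transformed code:
def solve(res, num, t):
    if num != num:
        t = num[8]
    limit = t * t
    acc = []
    for res in num:
        if res >= t > 5:
            acc.append(32 % 10)
    t += num + 13
    acc = 32
    return t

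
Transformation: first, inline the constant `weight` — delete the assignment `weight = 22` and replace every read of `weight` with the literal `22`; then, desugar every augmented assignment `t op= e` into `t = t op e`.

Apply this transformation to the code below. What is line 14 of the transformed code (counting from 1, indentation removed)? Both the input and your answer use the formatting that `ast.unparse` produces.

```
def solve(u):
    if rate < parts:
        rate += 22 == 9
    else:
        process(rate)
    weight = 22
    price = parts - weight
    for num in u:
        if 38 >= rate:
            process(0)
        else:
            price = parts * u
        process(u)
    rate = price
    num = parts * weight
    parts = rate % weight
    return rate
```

num = parts * 22

Transformed code:
def solve(u):
    if rate < parts:
        rate = rate + (22 == 9)
    else:
        process(rate)
    price = parts - 22
    for num in u:
        if 38 >= rate:
            process(0)
        else:
            price = parts * u
        process(u)
    rate = price
    num = parts * 22
    parts = rate % 22
    return rate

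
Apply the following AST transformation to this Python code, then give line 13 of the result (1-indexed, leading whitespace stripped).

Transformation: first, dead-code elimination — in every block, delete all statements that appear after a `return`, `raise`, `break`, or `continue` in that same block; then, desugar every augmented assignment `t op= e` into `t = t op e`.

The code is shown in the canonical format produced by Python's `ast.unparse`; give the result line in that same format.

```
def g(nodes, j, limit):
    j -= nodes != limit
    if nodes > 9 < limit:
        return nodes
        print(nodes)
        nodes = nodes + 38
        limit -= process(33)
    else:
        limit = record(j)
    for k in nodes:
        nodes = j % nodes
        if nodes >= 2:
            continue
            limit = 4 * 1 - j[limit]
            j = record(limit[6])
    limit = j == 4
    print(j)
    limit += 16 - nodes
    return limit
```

Transformed code:
def g(nodes, j, limit):
    j = j - (nodes != limit)
    if nodes > 9 < limit:
        return nodes
    else:
        limit = record(j)
    for k in nodes:
        nodes = j % nodes
        if nodes >= 2:
            continue
    limit = j == 4
    print(j)
    limit = limit + (16 - nodes)
    return limit

limit = limit + (16 - nodes)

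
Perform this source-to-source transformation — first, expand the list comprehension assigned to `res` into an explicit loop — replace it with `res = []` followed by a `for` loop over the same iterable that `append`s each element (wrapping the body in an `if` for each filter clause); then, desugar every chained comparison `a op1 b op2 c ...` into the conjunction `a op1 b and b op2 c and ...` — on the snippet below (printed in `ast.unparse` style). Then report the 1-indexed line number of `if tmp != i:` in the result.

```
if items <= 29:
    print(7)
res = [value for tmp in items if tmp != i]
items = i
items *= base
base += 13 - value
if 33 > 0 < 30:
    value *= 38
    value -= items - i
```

Transformed code:
if items <= 29:
    print(7)
res = []
for tmp in items:
    if tmp != i:
        res.append(value)
items = i
items *= base
base += 13 - value
if 33 > 0 and 0 < 30:
    value *= 38
    value -= items - i

5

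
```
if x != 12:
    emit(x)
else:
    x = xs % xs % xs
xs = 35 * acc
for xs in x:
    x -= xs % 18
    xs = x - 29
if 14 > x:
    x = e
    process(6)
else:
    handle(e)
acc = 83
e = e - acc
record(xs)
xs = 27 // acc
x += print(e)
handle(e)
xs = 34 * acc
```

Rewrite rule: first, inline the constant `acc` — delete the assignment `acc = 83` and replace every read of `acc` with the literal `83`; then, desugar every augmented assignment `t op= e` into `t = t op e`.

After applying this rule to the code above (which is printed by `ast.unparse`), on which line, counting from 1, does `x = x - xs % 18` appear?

Transformed code:
if x != 12:
    emit(x)
else:
    x = xs % xs % xs
xs = 35 * 83
for xs in x:
    x = x - xs % 18
    xs = x - 29
if 14 > x:
    x = e
    process(6)
else:
    handle(e)
e = e - 83
record(xs)
xs = 27 // 83
x = x + print(e)
handle(e)
xs = 34 * 83

7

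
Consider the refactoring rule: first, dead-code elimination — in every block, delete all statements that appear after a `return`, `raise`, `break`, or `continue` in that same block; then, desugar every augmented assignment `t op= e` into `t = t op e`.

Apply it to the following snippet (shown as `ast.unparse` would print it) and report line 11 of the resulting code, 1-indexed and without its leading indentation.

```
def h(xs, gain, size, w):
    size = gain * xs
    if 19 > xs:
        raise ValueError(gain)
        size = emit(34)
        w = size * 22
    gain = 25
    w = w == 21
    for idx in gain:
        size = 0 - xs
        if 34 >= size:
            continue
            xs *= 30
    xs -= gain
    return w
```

Transformed code:
def h(xs, gain, size, w):
    size = gain * xs
    if 19 > xs:
        raise ValueError(gain)
    gain = 25
    w = w == 21
    for idx in gain:
        size = 0 - xs
        if 34 >= size:
            continue
    xs = xs - gain
    return w

xs = xs - gain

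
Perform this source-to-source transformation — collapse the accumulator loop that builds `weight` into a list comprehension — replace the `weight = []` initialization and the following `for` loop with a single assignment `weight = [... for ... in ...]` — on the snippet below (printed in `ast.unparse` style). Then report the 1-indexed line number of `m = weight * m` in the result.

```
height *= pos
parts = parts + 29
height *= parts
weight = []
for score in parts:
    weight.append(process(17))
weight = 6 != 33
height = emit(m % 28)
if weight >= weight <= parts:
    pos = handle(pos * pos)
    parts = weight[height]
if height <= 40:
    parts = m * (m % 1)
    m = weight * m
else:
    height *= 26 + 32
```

Transformed code:
height *= pos
parts = parts + 29
height *= parts
weight = [process(17) for score in parts]
weight = 6 != 33
height = emit(m % 28)
if weight >= weight <= parts:
    pos = handle(pos * pos)
    parts = weight[height]
if height <= 40:
    parts = m * (m % 1)
    m = weight * m
else:
    height *= 26 + 32

12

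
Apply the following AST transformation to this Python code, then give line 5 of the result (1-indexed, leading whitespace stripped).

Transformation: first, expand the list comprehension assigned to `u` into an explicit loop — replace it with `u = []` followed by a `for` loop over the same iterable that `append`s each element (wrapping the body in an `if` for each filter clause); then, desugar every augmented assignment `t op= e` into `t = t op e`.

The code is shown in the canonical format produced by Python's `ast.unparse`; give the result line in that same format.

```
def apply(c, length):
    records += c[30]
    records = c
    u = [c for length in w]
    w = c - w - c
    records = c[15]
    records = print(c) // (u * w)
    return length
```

Transformed code:
def apply(c, length):
    records = records + c[30]
    records = c
    u = []
    for length in w:
        u.append(c)
    w = c - w - c
    records = c[15]
    records = print(c) // (u * w)
    return length

for length in w:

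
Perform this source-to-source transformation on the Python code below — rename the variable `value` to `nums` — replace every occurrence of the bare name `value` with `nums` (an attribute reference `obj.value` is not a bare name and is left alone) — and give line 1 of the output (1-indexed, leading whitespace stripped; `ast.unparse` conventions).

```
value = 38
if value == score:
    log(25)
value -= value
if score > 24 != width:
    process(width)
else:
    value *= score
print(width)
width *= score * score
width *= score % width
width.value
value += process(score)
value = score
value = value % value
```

nums = 38

Transformed code:
nums = 38
if nums == score:
    log(25)
nums -= nums
if score > 24 != width:
    process(width)
else:
    nums *= score
print(width)
width *= score * score
width *= score % width
width.value
nums += process(score)
nums = score
nums = nums % nums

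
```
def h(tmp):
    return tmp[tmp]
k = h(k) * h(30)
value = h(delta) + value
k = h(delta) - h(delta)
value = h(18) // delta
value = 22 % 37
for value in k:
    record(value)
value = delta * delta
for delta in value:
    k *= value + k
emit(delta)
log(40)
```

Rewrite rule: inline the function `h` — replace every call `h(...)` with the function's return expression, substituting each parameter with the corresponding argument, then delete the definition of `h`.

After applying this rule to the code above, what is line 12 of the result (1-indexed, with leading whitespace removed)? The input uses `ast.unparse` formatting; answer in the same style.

Transformed code:
k = k[k] * 30[30]
value = delta[delta] + value
k = delta[delta] - delta[delta]
value = 18[18] // delta
value = 22 % 37
for value in k:
    record(value)
value = delta * delta
for delta in value:
    k *= value + k
emit(delta)
log(40)

log(40)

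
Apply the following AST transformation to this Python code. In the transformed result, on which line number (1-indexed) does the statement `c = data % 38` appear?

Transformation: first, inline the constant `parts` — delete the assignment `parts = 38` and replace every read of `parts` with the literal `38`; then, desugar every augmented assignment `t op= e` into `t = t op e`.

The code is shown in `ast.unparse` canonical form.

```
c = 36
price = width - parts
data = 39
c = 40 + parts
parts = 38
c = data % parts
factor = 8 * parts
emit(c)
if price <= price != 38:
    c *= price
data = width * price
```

5

Transformed code:
c = 36
price = width - 38
data = 39
c = 40 + 38
c = data % 38
factor = 8 * 38
emit(c)
if price <= price != 38:
    c = c * price
data = width * price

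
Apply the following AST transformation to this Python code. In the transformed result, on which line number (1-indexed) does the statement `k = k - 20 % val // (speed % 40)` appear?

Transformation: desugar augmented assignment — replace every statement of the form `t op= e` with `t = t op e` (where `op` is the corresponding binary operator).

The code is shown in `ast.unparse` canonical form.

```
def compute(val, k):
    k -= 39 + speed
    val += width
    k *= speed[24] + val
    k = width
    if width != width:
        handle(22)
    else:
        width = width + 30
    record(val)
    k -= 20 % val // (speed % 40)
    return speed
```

Transformed code:
def compute(val, k):
    k = k - (39 + speed)
    val = val + width
    k = k * (speed[24] + val)
    k = width
    if width != width:
        handle(22)
    else:
        width = width + 30
    record(val)
    k = k - 20 % val // (speed % 40)
    return speed

11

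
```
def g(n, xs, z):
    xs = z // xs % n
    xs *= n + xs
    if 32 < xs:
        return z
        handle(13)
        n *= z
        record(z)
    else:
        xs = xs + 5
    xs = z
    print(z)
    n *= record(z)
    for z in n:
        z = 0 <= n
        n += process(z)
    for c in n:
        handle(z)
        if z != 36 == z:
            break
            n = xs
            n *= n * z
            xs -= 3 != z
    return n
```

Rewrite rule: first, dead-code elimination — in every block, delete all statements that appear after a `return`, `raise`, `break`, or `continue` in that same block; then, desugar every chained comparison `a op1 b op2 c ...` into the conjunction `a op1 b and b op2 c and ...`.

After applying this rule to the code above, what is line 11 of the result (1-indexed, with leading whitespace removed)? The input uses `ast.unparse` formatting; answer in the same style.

for z in n:

Transformed code:
def g(n, xs, z):
    xs = z // xs % n
    xs *= n + xs
    if 32 < xs:
        return z
    else:
        xs = xs + 5
    xs = z
    print(z)
    n *= record(z)
    for z in n:
        z = 0 <= n
        n += process(z)
    for c in n:
        handle(z)
        if z != 36 and 36 == z:
            break
    return n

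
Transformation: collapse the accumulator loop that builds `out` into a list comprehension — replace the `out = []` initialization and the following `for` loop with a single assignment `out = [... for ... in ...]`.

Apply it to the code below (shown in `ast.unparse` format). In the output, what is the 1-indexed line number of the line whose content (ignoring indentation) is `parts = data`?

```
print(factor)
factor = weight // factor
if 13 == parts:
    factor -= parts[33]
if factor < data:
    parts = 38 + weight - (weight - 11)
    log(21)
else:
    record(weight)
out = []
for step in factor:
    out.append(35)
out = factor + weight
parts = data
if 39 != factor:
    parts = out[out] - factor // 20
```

Transformed code:
print(factor)
factor = weight // factor
if 13 == parts:
    factor -= parts[33]
if factor < data:
    parts = 38 + weight - (weight - 11)
    log(21)
else:
    record(weight)
out = [35 for step in factor]
out = factor + weight
parts = data
if 39 != factor:
    parts = out[out] - factor // 20

12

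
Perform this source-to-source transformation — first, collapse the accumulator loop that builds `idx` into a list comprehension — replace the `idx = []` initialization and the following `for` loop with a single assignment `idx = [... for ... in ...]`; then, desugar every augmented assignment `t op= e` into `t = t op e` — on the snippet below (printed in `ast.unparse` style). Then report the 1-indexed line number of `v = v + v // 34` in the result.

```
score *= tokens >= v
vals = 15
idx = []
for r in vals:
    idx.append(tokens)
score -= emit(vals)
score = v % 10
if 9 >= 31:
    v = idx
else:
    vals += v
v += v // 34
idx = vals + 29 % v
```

Transformed code:
score = score * (tokens >= v)
vals = 15
idx = [tokens for r in vals]
score = score - emit(vals)
score = v % 10
if 9 >= 31:
    v = idx
else:
    vals = vals + v
v = v + v // 34
idx = vals + 29 % v

10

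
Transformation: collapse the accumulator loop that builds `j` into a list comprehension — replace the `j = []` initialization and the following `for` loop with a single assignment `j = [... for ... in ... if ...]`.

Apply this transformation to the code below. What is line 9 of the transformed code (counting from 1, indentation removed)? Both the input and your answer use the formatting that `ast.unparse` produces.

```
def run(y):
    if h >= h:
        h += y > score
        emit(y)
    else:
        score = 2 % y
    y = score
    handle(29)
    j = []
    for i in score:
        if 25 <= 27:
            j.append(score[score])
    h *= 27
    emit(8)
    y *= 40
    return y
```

Transformed code:
def run(y):
    if h >= h:
        h += y > score
        emit(y)
    else:
        score = 2 % y
    y = score
    handle(29)
    j = [score[score] for i in score if 25 <= 27]
    h *= 27
    emit(8)
    y *= 40
    return y

j = [score[score] for i in score if 25 <= 27]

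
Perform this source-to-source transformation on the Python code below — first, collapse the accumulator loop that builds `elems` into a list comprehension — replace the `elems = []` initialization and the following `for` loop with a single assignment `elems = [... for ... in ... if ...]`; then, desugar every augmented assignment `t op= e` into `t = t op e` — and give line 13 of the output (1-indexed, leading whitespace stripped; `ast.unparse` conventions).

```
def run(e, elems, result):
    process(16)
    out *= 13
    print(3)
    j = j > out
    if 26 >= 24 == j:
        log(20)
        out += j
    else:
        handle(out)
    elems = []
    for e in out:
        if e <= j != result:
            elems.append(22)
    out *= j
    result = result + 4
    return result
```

Transformed code:
def run(e, elems, result):
    process(16)
    out = out * 13
    print(3)
    j = j > out
    if 26 >= 24 == j:
        log(20)
        out = out + j
    else:
        handle(out)
    elems = [22 for e in out if e <= j != result]
    out = out * j
    result = result + 4
    return result

result = result + 4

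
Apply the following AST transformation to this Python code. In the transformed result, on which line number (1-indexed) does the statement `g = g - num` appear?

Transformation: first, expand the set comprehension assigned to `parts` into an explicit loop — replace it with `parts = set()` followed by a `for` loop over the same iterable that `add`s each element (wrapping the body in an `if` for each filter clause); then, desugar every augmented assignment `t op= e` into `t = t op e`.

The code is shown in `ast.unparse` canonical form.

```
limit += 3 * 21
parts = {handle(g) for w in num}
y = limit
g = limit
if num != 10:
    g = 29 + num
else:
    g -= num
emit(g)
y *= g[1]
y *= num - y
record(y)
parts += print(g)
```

10

Transformed code:
limit = limit + 3 * 21
parts = set()
for w in num:
    parts.add(handle(g))
y = limit
g = limit
if num != 10:
    g = 29 + num
else:
    g = g - num
emit(g)
y = y * g[1]
y = y * (num - y)
record(y)
parts = parts + print(g)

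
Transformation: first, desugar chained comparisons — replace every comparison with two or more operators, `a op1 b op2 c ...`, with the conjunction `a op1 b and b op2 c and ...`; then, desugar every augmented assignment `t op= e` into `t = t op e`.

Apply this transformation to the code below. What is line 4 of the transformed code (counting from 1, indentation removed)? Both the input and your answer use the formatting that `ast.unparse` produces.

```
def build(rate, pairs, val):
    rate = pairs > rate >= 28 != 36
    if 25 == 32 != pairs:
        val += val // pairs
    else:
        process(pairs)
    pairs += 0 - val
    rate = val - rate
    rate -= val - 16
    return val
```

Transformed code:
def build(rate, pairs, val):
    rate = pairs > rate and rate >= 28 and (28 != 36)
    if 25 == 32 and 32 != pairs:
        val = val + val // pairs
    else:
        process(pairs)
    pairs = pairs + (0 - val)
    rate = val - rate
    rate = rate - (val - 16)
    return val

val = val + val // pairs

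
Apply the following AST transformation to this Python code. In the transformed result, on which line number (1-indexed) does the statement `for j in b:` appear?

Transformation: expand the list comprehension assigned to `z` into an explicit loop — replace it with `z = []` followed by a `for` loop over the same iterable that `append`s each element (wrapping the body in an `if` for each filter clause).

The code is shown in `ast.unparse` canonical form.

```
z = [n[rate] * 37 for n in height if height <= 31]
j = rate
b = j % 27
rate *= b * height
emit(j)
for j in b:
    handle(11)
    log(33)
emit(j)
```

9

Transformed code:
z = []
for n in height:
    if height <= 31:
        z.append(n[rate] * 37)
j = rate
b = j % 27
rate *= b * height
emit(j)
for j in b:
    handle(11)
    log(33)
emit(j)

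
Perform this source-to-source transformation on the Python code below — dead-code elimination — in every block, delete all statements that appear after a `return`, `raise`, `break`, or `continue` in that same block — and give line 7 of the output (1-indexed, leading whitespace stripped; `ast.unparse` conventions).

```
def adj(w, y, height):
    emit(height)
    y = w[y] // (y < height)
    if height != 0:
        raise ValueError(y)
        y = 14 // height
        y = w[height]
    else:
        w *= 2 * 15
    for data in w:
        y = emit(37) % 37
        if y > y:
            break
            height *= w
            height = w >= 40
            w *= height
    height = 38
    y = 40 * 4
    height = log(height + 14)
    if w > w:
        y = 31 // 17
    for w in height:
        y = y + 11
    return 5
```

Transformed code:
def adj(w, y, height):
    emit(height)
    y = w[y] // (y < height)
    if height != 0:
        raise ValueError(y)
    else:
        w *= 2 * 15
    for data in w:
        y = emit(37) % 37
        if y > y:
            break
    height = 38
    y = 40 * 4
    height = log(height + 14)
    if w > w:
        y = 31 // 17
    for w in height:
        y = y + 11
    return 5

w *= 2 * 15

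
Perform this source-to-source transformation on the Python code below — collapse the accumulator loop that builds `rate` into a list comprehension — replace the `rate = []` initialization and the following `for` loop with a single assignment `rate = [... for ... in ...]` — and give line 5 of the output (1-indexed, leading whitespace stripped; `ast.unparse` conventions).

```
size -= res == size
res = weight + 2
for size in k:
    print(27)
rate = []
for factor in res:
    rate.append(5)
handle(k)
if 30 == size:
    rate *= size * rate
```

Transformed code:
size -= res == size
res = weight + 2
for size in k:
    print(27)
rate = [5 for factor in res]
handle(k)
if 30 == size:
    rate *= size * rate

rate = [5 for factor in res]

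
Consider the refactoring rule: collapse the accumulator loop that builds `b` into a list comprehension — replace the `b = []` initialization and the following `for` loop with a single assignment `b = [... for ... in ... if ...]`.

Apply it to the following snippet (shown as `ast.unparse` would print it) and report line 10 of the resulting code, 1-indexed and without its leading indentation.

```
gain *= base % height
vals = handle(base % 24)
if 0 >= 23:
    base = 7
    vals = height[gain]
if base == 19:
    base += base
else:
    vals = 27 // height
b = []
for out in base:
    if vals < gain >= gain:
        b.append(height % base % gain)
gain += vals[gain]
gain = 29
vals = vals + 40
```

Transformed code:
gain *= base % height
vals = handle(base % 24)
if 0 >= 23:
    base = 7
    vals = height[gain]
if base == 19:
    base += base
else:
    vals = 27 // height
b = [height % base % gain for out in base if vals < gain >= gain]
gain += vals[gain]
gain = 29
vals = vals + 40

b = [height % base % gain for out in base if vals < gain >= gain]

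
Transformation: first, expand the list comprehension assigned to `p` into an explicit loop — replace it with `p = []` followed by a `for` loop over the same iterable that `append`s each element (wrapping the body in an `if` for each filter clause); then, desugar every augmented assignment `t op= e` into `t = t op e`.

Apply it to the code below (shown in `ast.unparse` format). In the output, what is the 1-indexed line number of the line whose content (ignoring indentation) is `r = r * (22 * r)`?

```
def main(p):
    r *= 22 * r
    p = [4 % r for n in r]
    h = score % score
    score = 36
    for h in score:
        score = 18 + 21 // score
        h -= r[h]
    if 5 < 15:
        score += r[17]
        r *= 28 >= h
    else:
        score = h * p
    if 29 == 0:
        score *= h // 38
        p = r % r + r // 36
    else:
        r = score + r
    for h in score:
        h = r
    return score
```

Transformed code:
def main(p):
    r = r * (22 * r)
    p = []
    for n in r:
        p.append(4 % r)
    h = score % score
    score = 36
    for h in score:
        score = 18 + 21 // score
        h = h - r[h]
    if 5 < 15:
        score = score + r[17]
        r = r * (28 >= h)
    else:
        score = h * p
    if 29 == 0:
        score = score * (h // 38)
        p = r % r + r // 36
    else:
        r = score + r
    for h in score:
        h = r
    return score

2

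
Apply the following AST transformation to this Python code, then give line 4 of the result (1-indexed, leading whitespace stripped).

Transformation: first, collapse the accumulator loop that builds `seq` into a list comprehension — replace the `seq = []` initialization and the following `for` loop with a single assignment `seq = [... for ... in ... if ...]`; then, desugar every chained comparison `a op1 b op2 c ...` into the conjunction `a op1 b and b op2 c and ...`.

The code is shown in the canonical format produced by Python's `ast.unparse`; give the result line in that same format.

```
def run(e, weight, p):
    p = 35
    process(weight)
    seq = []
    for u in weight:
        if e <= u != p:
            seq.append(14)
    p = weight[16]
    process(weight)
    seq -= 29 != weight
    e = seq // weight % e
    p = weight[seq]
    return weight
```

Transformed code:
def run(e, weight, p):
    p = 35
    process(weight)
    seq = [14 for u in weight if e <= u and u != p]
    p = weight[16]
    process(weight)
    seq -= 29 != weight
    e = seq // weight % e
    p = weight[seq]
    return weight

seq = [14 for u in weight if e <= u and u != p]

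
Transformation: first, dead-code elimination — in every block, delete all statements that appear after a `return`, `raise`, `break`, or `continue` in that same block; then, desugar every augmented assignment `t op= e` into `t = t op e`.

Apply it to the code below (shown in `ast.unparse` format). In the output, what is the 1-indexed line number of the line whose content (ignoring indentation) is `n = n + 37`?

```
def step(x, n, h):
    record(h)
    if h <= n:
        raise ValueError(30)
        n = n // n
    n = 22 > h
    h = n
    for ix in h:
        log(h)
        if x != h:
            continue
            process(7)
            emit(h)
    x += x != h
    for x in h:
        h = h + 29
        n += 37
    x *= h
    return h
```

14

Transformed code:
def step(x, n, h):
    record(h)
    if h <= n:
        raise ValueError(30)
    n = 22 > h
    h = n
    for ix in h:
        log(h)
        if x != h:
            continue
    x = x + (x != h)
    for x in h:
        h = h + 29
        n = n + 37
    x = x * h
    return h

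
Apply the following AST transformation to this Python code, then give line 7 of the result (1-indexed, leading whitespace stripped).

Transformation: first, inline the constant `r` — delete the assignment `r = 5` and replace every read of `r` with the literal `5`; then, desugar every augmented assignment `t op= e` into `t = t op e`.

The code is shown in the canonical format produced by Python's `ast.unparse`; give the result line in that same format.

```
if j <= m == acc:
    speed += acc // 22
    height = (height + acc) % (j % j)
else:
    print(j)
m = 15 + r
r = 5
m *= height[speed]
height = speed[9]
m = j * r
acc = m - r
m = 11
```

m = m * height[speed]

Transformed code:
if j <= m == acc:
    speed = speed + acc // 22
    height = (height + acc) % (j % j)
else:
    print(j)
m = 15 + 5
m = m * height[speed]
height = speed[9]
m = j * 5
acc = m - 5
m = 11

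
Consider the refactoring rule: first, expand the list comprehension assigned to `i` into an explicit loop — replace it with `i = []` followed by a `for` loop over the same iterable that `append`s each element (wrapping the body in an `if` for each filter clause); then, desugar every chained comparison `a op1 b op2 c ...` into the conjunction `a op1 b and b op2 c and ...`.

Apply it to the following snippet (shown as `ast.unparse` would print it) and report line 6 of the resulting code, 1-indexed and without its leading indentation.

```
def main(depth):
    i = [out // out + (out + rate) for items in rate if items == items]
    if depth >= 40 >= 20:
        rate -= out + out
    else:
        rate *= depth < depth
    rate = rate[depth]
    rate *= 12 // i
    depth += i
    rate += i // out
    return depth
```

if depth >= 40 and 40 >= 20:

Transformed code:
def main(depth):
    i = []
    for items in rate:
        if items == items:
            i.append(out // out + (out + rate))
    if depth >= 40 and 40 >= 20:
        rate -= out + out
    else:
        rate *= depth < depth
    rate = rate[depth]
    rate *= 12 // i
    depth += i
    rate += i // out
    return depth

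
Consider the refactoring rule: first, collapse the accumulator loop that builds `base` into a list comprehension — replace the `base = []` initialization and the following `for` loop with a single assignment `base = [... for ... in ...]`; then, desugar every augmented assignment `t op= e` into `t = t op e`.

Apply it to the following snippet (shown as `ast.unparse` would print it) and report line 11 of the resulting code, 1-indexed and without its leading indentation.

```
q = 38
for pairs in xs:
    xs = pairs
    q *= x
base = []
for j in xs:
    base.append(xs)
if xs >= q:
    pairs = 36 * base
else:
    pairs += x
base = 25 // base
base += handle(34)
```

base = base + handle(34)

Transformed code:
q = 38
for pairs in xs:
    xs = pairs
    q = q * x
base = [xs for j in xs]
if xs >= q:
    pairs = 36 * base
else:
    pairs = pairs + x
base = 25 // base
base = base + handle(34)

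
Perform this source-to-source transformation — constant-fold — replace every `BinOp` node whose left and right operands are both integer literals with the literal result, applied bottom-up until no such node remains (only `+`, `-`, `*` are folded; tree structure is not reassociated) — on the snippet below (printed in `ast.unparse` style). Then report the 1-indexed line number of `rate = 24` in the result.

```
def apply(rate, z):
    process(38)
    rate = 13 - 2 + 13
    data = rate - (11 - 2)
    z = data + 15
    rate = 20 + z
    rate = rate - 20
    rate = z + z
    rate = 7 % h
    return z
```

Transformed code:
def apply(rate, z):
    process(38)
    rate = 24
    data = rate - 9
    z = data + 15
    rate = 20 + z
    rate = rate - 20
    rate = z + z
    rate = 7 % h
    return z

3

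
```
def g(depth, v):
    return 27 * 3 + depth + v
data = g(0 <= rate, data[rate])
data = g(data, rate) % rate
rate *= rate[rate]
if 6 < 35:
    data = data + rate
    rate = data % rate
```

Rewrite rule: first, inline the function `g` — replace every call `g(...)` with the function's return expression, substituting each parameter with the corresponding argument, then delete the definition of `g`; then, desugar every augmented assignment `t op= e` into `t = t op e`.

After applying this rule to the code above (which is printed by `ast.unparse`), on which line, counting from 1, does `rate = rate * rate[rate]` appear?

Transformed code:
data = 27 * 3 + (0 <= rate) + data[rate]
data = (27 * 3 + data + rate) % rate
rate = rate * rate[rate]
if 6 < 35:
    data = data + rate
    rate = data % rate

3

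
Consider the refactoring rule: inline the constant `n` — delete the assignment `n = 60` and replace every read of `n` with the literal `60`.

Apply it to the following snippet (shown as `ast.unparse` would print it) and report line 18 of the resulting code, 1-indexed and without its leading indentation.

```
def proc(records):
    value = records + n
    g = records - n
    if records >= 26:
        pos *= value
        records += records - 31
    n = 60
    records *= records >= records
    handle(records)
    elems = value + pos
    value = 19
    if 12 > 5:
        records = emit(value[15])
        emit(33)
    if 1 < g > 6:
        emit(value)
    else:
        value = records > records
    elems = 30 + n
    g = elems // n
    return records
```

elems = 30 + 60

Transformed code:
def proc(records):
    value = records + 60
    g = records - 60
    if records >= 26:
        pos *= value
        records += records - 31
    records *= records >= records
    handle(records)
    elems = value + pos
    value = 19
    if 12 > 5:
        records = emit(value[15])
        emit(33)
    if 1 < g > 6:
        emit(value)
    else:
        value = records > records
    elems = 30 + 60
    g = elems // 60
    return records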